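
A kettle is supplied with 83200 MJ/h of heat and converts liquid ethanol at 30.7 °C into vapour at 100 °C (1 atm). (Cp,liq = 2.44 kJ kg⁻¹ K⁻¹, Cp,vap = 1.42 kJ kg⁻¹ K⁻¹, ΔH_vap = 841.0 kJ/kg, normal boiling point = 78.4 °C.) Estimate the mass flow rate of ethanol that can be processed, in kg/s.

ṁ = 23.4 kg/s

Δh = 2.44×(78.4−30.7) + 841.0 + 1.42×(100−78.4) = 988.06 kJ/kg
Q = 83200 MJ/h = 23111 kJ/s = 23111 kJ/s
ṁ = Q/Δh = 23111 / 988.06 = 23.39 kg/s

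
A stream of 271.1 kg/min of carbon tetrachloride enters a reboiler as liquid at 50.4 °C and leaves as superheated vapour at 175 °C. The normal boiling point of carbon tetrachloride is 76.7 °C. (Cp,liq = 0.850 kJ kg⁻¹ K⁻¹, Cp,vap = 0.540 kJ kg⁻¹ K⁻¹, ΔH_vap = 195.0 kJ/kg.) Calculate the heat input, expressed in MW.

Q = 1.22 MW

liquid 50.4→76.7 °C: 22.355 kJ/kg
vaporisation at 76.7 °C: 195 kJ/kg
vapour 76.7→175 °C: 53.082 kJ/kg
Δh = 22.355 + 195 + 53.082 = 270.44 kJ/kg
Q = ṁ·Δh = 271.1 kg/min × 270.44 kJ/kg = 73315 kJ/min
|Q| = 1221.9 kW = 1.2219 MW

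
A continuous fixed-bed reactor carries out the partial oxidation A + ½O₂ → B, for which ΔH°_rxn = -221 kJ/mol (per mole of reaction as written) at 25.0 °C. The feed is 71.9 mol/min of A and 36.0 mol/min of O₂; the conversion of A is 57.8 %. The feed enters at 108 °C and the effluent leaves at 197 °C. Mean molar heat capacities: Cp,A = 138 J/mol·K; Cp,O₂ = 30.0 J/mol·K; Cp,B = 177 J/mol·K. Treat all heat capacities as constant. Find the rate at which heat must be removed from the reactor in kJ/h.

Q_out = 482000 kJ/h

Extent of reaction ξ = 0.578 × 71.9 = 41.558 mol/min
Reaction term: ξ·ΔH°_rxn = 41.558 × -221 = -9184.4 kJ/min
Sensible, feed 108→25 °C: -913.18 kJ/min
Outlet flows (mol/min): A 30.342, O₂ 15.221, B 41.558
Sensible, products 25→197 °C: 2063.9 kJ/min
Q = ΔH = -8033.6 kJ/min = -133.89 kW
Heat removed = 482020 kJ/h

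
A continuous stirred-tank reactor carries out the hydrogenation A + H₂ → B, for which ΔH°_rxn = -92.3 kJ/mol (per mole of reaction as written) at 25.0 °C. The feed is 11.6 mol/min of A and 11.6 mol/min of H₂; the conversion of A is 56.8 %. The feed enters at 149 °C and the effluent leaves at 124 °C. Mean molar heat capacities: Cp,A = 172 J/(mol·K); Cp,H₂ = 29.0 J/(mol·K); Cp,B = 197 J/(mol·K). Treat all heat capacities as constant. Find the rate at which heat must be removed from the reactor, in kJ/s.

Extent of reaction ξ = 0.568 × 11.6 = 6.5888 mol/min
Reaction term: ξ·ΔH°_rxn = 6.5888 × -92.3 = -608.15 kJ/min
Sensible, feed 149→25 °C: -289.12 kJ/min
Outlet flows (mol/min): A 5.0112, H₂ 5.0112, B 6.5888
Sensible, products 25→124 °C: 228.22 kJ/min
Q = ΔH = -669.05 kJ/min = -11.151 kW
Heat removed = 11.151 kJ/s

Q_out = 11.2 kJ/s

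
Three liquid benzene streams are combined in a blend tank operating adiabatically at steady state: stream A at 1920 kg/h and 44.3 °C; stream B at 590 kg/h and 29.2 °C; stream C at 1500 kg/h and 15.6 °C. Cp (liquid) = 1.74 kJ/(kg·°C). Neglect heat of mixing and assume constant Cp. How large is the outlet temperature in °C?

T_out = 31.3 °C

Energy balance with Q = 0: Σ ṁᵢCp,ᵢ(T_out − Tᵢ) = 0
Σ ṁᵢCp,ᵢTᵢ = 1920×1.74×44.3 + 590×1.74×29.2 + 1500×1.74×15.6 = 218690
Σ ṁᵢCp,ᵢ = 1920×1.74 + 590×1.74 + 1500×1.74 = 6977.4
T_out = 218690 / 6977.4 = 31.343 °C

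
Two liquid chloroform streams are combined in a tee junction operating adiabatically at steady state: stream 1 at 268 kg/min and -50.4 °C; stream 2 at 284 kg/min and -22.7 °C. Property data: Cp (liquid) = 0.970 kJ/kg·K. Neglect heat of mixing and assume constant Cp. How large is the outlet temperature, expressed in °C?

T_out = -36.1 °C

Energy balance with Q = 0: Σ ṁᵢCp,ᵢ(T_out − Tᵢ) = 0
T_out = Σ ṁᵢCp,ᵢTᵢ / Σ ṁᵢCp,ᵢ
      = -19355 / 535.44 = -36.149 °C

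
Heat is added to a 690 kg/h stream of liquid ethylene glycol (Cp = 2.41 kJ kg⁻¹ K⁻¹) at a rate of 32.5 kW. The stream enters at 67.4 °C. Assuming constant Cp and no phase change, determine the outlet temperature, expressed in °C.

T_out = 138 °C

Q = 32.5 kW = 117000 kJ/h
ΔT = Q/(ṁ·Cp) = 117000/(690×2.41) = 70.359 K
T_out = 67.4 + 70.359 = 137.76 °C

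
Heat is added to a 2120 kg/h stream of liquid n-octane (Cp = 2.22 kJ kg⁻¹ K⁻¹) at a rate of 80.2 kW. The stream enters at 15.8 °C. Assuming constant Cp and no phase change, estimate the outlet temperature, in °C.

T_out = 77.1 °C

Q = 80.2 kW = 288720 kJ/h
ΔT = Q/(ṁ·Cp) = 288720/(2120×2.22) = 61.346 K
T_out = 15.8 + 61.346 = 77.146 °C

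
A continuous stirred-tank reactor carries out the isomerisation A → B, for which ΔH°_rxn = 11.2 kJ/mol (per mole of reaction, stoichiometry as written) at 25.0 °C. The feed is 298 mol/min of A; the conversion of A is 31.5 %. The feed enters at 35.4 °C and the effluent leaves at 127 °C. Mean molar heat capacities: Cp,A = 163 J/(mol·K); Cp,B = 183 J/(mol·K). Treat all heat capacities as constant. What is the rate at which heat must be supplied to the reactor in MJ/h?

Q_in = 342 MJ/h

Extent of reaction ξ = 0.315 × 298 = 93.87 mol/min
Reaction term: ξ·ΔH°_rxn = 93.87 × 11.2 = 1051.3 kJ/min
Sensible, feed 35.4→25 °C: -505.17 kJ/min
Outlet flows (mol/min): A 204.13, B 93.87
Sensible, products 25→127 °C: 5146 kJ/min
Q = ΔH = 5692.2 kJ/min = 94.87 kW
Heat supplied = 341.53 MJ/h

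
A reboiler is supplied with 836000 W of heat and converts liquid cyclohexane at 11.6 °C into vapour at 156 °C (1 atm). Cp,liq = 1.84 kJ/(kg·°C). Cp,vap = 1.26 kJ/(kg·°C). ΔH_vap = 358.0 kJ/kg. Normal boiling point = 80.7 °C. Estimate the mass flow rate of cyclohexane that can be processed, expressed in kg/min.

ṁ = 86.5 kg/min

Δh = 1.84×(80.7−11.6) + 358.0 + 1.26×(156−80.7) = 580.02 kJ/kg
Q = 836000 W = 836 kJ/s = 50160 kJ/min
ṁ = Q/Δh = 50160 / 580.02 = 86.479 kg/min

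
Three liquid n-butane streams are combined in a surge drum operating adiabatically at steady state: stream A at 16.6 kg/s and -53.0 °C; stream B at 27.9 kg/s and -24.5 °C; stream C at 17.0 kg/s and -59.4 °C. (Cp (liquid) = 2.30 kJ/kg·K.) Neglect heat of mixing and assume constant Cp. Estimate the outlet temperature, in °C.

T_out = -41.8 °C

No heat crosses the boundary, so H_out = H_in.
Σ ṁᵢCp,ᵢTᵢ = 16.6×2.30×-53.0 + 27.9×2.30×-24.5 + 17.0×2.30×-59.4 = -5918.2
Σ ṁᵢCp,ᵢ = 16.6×2.30 + 27.9×2.30 + 17.0×2.30 = 141.45
T_out = -5918.2 / 141.45 = -41.84 °C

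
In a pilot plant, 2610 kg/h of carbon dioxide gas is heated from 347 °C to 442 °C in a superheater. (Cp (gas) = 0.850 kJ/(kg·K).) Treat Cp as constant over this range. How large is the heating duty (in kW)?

Q = 58.5 kW

Q = ṁ·Cp·ΔT = 2610 × 0.850 × (442 − 347) = 210760 kJ/h
Converting: 210760 / 3600 s = 58.544 kW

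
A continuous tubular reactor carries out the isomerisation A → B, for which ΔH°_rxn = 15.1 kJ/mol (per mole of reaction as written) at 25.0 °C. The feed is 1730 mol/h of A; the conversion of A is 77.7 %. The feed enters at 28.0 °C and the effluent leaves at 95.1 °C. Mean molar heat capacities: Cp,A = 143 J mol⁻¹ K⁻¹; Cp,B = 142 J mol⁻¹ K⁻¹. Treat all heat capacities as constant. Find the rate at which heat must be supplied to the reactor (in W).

Q_in = 10200 W

Extent of reaction ξ = 0.777 × 1730 = 1344.2 mol/h
Reaction term: ξ·ΔH°_rxn = 1344.2 × 15.1 = 20298 kJ/h
Sensible, feed 28.0→25 °C: -742.17 kJ/h
Outlet flows (mol/h): A 385.79, B 1344.2
Sensible, products 25→95.1 °C: 17248 kJ/h
Q = ΔH = 36803 kJ/h = 10.223 kW
Heat supplied = 10223 W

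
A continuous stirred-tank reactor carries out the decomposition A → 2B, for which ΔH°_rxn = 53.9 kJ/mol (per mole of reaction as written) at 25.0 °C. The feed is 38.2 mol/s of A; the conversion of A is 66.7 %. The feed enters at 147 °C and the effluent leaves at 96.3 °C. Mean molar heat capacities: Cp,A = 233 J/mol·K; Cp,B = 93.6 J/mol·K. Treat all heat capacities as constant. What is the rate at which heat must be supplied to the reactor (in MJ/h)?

Q_in = 3020 MJ/h

Extent of reaction ξ = 0.667 × 38.2 = 25.479 mol/s
Reaction term: ξ·ΔH°_rxn = 25.479 × 53.9 = 1373.3 kJ/s
Sensible, feed 147→25 °C: -1085.9 kJ/s
Outlet flows (mol/s): A 12.721, B 50.959
Sensible, products 25→96.3 °C: 551.41 kJ/s
Q = ΔH = 838.88 kJ/s = 838.88 kW
Heat supplied = 3020 MJ/h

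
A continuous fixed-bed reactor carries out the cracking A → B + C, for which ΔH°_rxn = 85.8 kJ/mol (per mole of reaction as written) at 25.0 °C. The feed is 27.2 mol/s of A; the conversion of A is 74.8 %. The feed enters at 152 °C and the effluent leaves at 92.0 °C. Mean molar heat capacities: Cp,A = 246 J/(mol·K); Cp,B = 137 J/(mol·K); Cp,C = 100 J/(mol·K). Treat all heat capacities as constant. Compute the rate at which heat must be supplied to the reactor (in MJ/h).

Extent of reaction ξ = 0.748 × 27.2 = 20.346 mol/s
Reaction term: ξ·ΔH°_rxn = 20.346 × 85.8 = 1745.7 kJ/s
Sensible, feed 152→25 °C: -849.78 kJ/s
Outlet flows (mol/s): A 6.8544, B 20.346, C 20.346
Sensible, products 25→92.0 °C: 436.04 kJ/s
Q = ΔH = 1331.9 kJ/s = 1331.9 kW
Heat supplied = 4794.9 MJ/h

Q_in = 4790 MJ/h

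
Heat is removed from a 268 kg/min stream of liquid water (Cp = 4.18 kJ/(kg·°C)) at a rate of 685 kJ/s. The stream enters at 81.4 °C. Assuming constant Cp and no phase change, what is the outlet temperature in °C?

Q = 685 kJ/s = 41100 kJ/min
ΔT = Q/(ṁ·Cp) = 41100/(268×4.18) = 36.689 K
T_out = 81.4 − 36.689 = 44.711 °C

T_out = 44.7 °C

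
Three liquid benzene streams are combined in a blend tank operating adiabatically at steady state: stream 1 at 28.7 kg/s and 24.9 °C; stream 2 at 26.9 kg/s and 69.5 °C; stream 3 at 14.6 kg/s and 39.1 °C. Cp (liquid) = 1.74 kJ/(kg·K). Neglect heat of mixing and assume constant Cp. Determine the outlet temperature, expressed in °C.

T_out = 44.9 °C

No heat crosses the boundary, so H_out = H_in.
T_out = Σ ṁᵢCp,ᵢTᵢ / Σ ṁᵢCp,ᵢ
      = 5489.8 / 122.15 = 44.944 °C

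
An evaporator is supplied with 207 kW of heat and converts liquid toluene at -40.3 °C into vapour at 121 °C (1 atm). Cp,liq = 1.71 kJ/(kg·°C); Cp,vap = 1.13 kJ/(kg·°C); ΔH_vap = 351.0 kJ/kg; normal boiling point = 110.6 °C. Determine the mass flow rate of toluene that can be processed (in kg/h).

Δh = 1.71×(110.6−-40.3) + 351.0 + 1.13×(121−110.6) = 620.79 kJ/kg
Q = 207 kW = 207 kJ/s = 745200 kJ/h
ṁ = Q/Δh = 745200 / 620.79 = 1200.4 kg/h

ṁ = 1200 kg/h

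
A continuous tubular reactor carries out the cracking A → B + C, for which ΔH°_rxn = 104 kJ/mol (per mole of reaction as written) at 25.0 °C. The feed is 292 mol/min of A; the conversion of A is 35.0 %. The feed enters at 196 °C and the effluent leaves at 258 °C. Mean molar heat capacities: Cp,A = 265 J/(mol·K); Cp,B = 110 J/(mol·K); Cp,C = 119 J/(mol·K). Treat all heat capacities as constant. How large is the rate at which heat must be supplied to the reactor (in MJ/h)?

Extent of reaction ξ = 0.350 × 292 = 102.2 mol/min
Reaction term: ξ·ΔH°_rxn = 102.2 × 104 = 10629 kJ/min
Sensible, feed 196→25 °C: -13232 kJ/min
Outlet flows (mol/min): A 189.8, B 102.2, C 102.2
Sensible, products 25→258 °C: 17172 kJ/min
Q = ΔH = 14569 kJ/min = 242.82 kW
Heat supplied = 874.15 MJ/h

Q_in = 874 MJ/h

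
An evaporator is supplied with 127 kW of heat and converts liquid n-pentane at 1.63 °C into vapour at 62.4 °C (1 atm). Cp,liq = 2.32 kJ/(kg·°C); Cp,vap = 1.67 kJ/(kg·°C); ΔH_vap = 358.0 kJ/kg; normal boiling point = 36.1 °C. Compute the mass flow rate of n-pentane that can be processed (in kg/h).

Δh = 2.32×(36.1−1.63) + 358.0 + 1.67×(62.4−36.1) = 481.89 kJ/kg
Q = 127 kW = 127 kJ/s = 457200 kJ/h
ṁ = Q/Δh = 457200 / 481.89 = 948.76 kg/h

ṁ = 949 kg/h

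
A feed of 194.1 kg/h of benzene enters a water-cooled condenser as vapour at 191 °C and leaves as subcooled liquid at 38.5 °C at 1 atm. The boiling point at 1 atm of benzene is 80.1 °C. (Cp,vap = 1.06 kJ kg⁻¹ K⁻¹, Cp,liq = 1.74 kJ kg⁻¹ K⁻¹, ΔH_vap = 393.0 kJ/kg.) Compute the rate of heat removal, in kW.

Q_c = 31.4 kW

vapour 191→80.1 °C: -117.55 kJ/kg
condensation at 80.1 °C: -393 kJ/kg
liquid 80.1→38.5 °C: -72.384 kJ/kg
Δh = -117.55 + -393 + -72.384 = -582.94 kJ/kg
Q = ṁ·Δh = 194.1 kg/h × -582.94 kJ/kg = -113150 kJ/h
|Q| = 31.43 kW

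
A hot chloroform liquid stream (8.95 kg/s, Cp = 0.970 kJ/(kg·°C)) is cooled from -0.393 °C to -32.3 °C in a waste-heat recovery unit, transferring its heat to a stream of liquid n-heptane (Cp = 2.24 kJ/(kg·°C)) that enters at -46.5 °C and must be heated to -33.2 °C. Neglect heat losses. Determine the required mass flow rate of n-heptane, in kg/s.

ṁ_c = 9.30 kg/s

Heat released by hot stream: Q = 8.95 × 0.970 × (-0.393 − -32.3) = 277 kJ/s
Energy balance on cold side (adiabatic exchanger): Q = ṁ_c·Cp_c·(T_c,out − T_c,in)
ṁ_c = 277 / [2.24 × (-33.2 − -46.5)] = 9.2978 kg/s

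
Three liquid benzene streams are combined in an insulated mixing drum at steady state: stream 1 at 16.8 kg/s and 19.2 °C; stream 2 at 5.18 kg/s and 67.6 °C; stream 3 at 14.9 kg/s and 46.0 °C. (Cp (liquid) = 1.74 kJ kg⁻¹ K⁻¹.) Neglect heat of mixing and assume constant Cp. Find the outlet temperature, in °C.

Adiabatic, steady state ⇒ Σ ṁᵢCp,ᵢ(T_out − Tᵢ) = 0
Σ ṁᵢCp,ᵢTᵢ = 16.8×1.74×19.2 + 5.18×1.74×67.6 + 14.9×1.74×46.0 = 2363.1
Σ ṁᵢCp,ᵢ = 16.8×1.74 + 5.18×1.74 + 14.9×1.74 = 64.171
T_out = 2363.1 / 64.171 = 36.826 °C

T_out = 36.8 °C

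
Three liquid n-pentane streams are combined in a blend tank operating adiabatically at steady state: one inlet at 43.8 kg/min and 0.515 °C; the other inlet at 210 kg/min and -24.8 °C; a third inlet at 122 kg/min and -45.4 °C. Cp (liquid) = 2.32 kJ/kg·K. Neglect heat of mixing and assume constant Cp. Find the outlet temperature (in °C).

T_out = -28.5 °C

Adiabatic, steady state ⇒ Σ ṁᵢCp,ᵢ(T_out − Tᵢ) = 0
Σ ṁᵢCp,ᵢTᵢ = 43.8×2.32×0.515 + 210×2.32×-24.8 + 122×2.32×-45.4 = -24880
Σ ṁᵢCp,ᵢ = 43.8×2.32 + 210×2.32 + 122×2.32 = 871.86
T_out = -24880 / 871.86 = -28.537 °C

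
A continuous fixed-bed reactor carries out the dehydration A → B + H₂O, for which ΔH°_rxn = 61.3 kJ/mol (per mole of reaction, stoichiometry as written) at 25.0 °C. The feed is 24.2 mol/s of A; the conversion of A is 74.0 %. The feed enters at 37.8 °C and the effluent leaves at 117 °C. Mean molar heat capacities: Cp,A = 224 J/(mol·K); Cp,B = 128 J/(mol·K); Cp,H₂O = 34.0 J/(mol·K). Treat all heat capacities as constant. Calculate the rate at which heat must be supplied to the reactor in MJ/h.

Q_in = 5130 MJ/h

Extent of reaction ξ = 0.740 × 24.2 = 17.908 mol/s
Reaction term: ξ·ΔH°_rxn = 17.908 × 61.3 = 1097.8 kJ/s
Sensible, feed 37.8→25 °C: -69.386 kJ/s
Outlet flows (mol/s): A 6.292, B 17.908, H₂O 17.908
Sensible, products 25→117 °C: 396.57 kJ/s
Q = ΔH = 1424.9 kJ/s = 1424.9 kW
Heat supplied = 5129.8 MJ/h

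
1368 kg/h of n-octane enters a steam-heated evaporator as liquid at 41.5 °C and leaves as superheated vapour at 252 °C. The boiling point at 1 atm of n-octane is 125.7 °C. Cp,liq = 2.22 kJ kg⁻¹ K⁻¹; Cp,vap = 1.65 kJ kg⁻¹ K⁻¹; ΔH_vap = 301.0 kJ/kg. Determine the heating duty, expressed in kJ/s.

Q = 265 kJ/s

liquid 41.5→125.7 °C: 186.92 kJ/kg
vaporisation at 125.7 °C: 301 kJ/kg
vapour 125.7→252 °C: 208.39 kJ/kg
Δh = 186.92 + 301 + 208.39 = 696.32 kJ/kg
Q = ṁ·Δh = 1368 kg/h × 696.32 kJ/kg = 952560 kJ/h
|Q| = 264.6 kW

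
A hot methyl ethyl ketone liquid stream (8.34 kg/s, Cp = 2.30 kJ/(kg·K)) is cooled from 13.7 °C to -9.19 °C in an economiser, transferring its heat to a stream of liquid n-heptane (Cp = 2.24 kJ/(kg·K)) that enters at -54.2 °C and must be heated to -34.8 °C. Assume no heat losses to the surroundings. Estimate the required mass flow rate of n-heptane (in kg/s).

Heat released by hot stream: Q = 8.34 × 2.30 × (13.7 − -9.19) = 439.08 kJ/s
Energy balance on cold side (adiabatic exchanger): Q = ṁ_c·Cp_c·(T_c,out − T_c,in)
ṁ_c = 439.08 / [2.24 × (-34.8 − -54.2)] = 10.104 kg/s

ṁ_c = 10.1 kg/s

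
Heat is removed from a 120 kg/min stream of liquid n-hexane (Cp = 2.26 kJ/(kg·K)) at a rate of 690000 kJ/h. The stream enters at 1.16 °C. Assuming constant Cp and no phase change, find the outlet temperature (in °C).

T_out = -41.2 °C

Q = 690000 kJ/h = 11500 kJ/min
ΔT = Q/(ṁ·Cp) = 11500/(120×2.26) = 42.404 K
T_out = 1.16 − 42.404 = -41.244 °C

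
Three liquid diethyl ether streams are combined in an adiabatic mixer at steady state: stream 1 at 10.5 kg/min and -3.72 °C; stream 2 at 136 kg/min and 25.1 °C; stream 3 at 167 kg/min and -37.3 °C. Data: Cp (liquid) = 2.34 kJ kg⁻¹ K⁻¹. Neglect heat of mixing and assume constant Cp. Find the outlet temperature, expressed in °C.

T_out = -9.11 °C

No heat crosses the boundary, so H_out = H_in.
T_out = Σ ṁᵢCp,ᵢTᵢ / Σ ṁᵢCp,ᵢ
      = -6679.7 / 733.59 = -9.1055 °C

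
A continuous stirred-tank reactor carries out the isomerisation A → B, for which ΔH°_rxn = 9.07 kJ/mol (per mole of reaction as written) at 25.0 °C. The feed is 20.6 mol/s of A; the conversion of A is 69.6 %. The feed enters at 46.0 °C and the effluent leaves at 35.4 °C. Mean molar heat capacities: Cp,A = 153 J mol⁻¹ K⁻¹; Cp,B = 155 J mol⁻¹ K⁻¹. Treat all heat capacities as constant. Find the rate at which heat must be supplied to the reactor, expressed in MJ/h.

Extent of reaction ξ = 0.696 × 20.6 = 14.338 mol/s
Reaction term: ξ·ΔH°_rxn = 14.338 × 9.07 = 130.04 kJ/s
Sensible, feed 46.0→25 °C: -66.188 kJ/s
Outlet flows (mol/s): A 6.2624, B 14.338
Sensible, products 25→35.4 °C: 33.077 kJ/s
Q = ΔH = 96.931 kJ/s = 96.931 kW
Heat supplied = 348.95 MJ/h

Q_in = 349 MJ/h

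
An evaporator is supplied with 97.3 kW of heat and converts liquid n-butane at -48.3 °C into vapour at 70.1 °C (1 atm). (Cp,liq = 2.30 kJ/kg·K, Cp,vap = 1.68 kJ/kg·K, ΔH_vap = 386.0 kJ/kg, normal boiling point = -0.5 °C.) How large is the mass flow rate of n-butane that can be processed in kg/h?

ṁ = 570 kg/h

Δh = 2.30×(-0.5−-48.3) + 386.0 + 1.68×(70.1−-0.5) = 614.55 kJ/kg
Q = 97.3 kW = 97.3 kJ/s = 350280 kJ/h
ṁ = Q/Δh = 350280 / 614.55 = 569.98 kg/h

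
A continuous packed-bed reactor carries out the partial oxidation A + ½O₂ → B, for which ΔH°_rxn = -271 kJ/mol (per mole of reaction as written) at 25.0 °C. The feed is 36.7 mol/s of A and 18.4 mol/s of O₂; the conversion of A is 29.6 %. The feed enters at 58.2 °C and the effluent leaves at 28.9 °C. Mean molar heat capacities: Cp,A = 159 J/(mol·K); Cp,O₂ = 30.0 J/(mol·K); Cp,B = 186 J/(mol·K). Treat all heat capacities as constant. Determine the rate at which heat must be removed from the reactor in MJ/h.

Extent of reaction ξ = 0.296 × 36.7 = 10.863 mol/s
Reaction term: ξ·ΔH°_rxn = 10.863 × -271 = -2943.9 kJ/s
Sensible, feed 58.2→25 °C: -212.06 kJ/s
Outlet flows (mol/s): A 25.837, O₂ 12.968, B 10.863
Sensible, products 25→28.9 °C: 25.419 kJ/s
Q = ΔH = -3130.6 kJ/s = -3130.6 kW
Heat removed = 11270 MJ/h

Q_out = 11300 MJ/h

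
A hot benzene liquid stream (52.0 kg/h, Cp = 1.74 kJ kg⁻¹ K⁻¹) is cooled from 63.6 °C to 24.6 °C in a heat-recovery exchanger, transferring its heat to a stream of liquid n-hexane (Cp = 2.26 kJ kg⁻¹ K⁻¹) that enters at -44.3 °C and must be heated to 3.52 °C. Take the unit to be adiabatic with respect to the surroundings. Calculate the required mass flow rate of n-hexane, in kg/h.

ṁ_c = 32.7 kg/h

Heat released by hot stream: Q = 52.0 × 1.74 × (63.6 − 24.6) = 3528.7 kJ/h
Energy balance on cold side (adiabatic exchanger): Q = ṁ_c·Cp_c·(T_c,out − T_c,in)
ṁ_c = 3528.7 / [2.26 × (3.52 − -44.3)] = 32.651 kg/h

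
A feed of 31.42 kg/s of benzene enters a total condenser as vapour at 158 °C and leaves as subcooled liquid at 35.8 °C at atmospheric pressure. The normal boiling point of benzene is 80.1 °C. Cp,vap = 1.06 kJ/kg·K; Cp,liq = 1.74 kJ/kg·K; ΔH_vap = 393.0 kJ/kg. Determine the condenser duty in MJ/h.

Q_c = 62500 MJ/h

vapour 158→80.1 °C: -82.574 kJ/kg
condensation at 80.1 °C: -393 kJ/kg
liquid 80.1→35.8 °C: -77.082 kJ/kg
Δh = -82.574 + -393 + -77.082 = -552.66 kJ/kg
Q = ṁ·Δh = 31.42 kg/s × -552.66 kJ/kg = -17364 kJ/s
|Q| = 17364 kW = 62512 MJ/h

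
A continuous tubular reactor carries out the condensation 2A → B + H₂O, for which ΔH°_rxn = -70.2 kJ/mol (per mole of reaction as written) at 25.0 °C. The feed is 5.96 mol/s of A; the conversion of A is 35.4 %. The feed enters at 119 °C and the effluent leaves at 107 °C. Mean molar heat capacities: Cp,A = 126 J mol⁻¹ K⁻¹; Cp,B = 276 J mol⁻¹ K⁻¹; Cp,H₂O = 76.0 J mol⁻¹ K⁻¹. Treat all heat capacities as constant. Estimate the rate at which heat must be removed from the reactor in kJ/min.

Q_out = 4460 kJ/min

Extent of reaction ξ = 0.354 × 5.96 / 2 = 1.0549 mol/s
Reaction term: ξ·ΔH°_rxn = 1.0549 × -70.2 = -74.055 kJ/s
Sensible, feed 119→25 °C: -70.59 kJ/s
Outlet flows (mol/s): A 3.8502, B 1.0549, H₂O 1.0549
Sensible, products 25→107 °C: 70.229 kJ/s
Q = ΔH = -74.417 kJ/s = -74.417 kW
Heat removed = 4465 kJ/min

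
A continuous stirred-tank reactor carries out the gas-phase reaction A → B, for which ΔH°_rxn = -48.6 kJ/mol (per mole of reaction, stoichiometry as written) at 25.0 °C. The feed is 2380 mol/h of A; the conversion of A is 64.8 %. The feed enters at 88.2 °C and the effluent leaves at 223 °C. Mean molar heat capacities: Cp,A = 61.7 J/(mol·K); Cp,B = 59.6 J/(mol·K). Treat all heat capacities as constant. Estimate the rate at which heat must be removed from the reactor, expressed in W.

Extent of reaction ξ = 0.648 × 2380 = 1542.2 mol/h
Reaction term: ξ·ΔH°_rxn = 1542.2 × -48.6 = -74953 kJ/h
Sensible, feed 88.2→25 °C: -9280.7 kJ/h
Outlet flows (mol/h): A 837.76, B 1542.2
Sensible, products 25→223 °C: 28434 kJ/h
Q = ΔH = -55799 kJ/h = -15.5 kW
Heat removed = 15500 W

Q_out = 15500 W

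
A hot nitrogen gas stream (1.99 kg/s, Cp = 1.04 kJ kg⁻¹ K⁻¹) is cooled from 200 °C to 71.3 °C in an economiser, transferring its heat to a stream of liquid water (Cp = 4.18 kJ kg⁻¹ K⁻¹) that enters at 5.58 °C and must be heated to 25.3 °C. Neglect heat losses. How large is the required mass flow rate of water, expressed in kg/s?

Heat released by hot stream: Q = 1.99 × 1.04 × (200 − 71.3) = 266.36 kJ/s
Energy balance on cold side (adiabatic exchanger): Q = ṁ_c·Cp_c·(T_c,out − T_c,in)
ṁ_c = 266.36 / [4.18 × (25.3 − 5.58)] = 3.2313 kg/s

ṁ_c = 3.23 kg/s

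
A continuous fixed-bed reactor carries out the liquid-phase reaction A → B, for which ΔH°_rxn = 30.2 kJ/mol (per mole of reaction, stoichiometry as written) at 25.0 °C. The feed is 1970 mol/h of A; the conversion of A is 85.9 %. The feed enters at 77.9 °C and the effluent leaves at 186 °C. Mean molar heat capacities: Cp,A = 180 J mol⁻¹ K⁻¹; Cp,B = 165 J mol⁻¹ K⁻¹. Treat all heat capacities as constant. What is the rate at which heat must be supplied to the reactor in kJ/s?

Q_in = 23.7 kJ/s

Extent of reaction ξ = 0.859 × 1970 = 1692.2 mol/h
Reaction term: ξ·ΔH°_rxn = 1692.2 × 30.2 = 51105 kJ/h
Sensible, feed 77.9→25 °C: -18758 kJ/h
Outlet flows (mol/h): A 277.77, B 1692.2
Sensible, products 25→186 °C: 53004 kJ/h
Q = ΔH = 85351 kJ/h = 23.709 kW
Heat supplied = 23.709 kJ/s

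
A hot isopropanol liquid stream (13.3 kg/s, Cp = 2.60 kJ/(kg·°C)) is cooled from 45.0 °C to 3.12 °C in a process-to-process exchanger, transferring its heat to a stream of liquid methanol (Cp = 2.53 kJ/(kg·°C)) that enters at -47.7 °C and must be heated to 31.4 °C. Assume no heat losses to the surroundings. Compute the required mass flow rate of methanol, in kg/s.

ṁ_c = 7.24 kg/s

Heat released by hot stream: Q = 13.3 × 2.60 × (45.0 − 3.12) = 1448.2 kJ/s
Energy balance on cold side (adiabatic exchanger): Q = ṁ_c·Cp_c·(T_c,out − T_c,in)
ṁ_c = 1448.2 / [2.53 × (31.4 − -47.7)] = 7.2366 kg/s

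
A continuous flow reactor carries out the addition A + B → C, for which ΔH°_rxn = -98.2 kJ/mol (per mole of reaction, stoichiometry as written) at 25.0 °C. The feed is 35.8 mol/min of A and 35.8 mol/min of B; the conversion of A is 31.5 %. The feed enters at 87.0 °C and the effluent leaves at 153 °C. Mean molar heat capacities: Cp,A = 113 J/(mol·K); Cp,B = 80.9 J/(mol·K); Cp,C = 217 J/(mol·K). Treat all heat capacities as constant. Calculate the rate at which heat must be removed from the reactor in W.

Extent of reaction ξ = 0.315 × 35.8 = 11.277 mol/min
Reaction term: ξ·ΔH°_rxn = 11.277 × -98.2 = -1107.4 kJ/min
Sensible, feed 87.0→25 °C: -430.38 kJ/min
Outlet flows (mol/min): A 24.523, B 24.523, C 11.277
Sensible, products 25→153 °C: 921.87 kJ/min
Q = ΔH = -615.91 kJ/min = -10.265 kW
Heat removed = 10265 W

Q_out = 10300 W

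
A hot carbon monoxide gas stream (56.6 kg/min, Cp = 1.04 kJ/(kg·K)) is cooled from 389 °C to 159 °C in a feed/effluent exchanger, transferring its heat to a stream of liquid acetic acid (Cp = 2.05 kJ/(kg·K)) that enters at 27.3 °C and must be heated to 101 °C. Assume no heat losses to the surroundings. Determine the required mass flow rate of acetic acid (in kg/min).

Heat released by hot stream: Q = 56.6 × 1.04 × (389 − 159) = 13539 kJ/min
Energy balance on cold side (adiabatic exchanger): Q = ṁ_c·Cp_c·(T_c,out − T_c,in)
ṁ_c = 13539 / [2.05 × (101 − 27.3)] = 89.61 kg/min

ṁ_c = 89.6 kg/min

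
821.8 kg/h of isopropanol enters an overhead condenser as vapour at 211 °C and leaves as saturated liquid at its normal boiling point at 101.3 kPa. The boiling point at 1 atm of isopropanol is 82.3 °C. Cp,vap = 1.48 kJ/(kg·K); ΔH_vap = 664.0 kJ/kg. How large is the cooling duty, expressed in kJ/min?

Q_c = 11700 kJ/min

vapour 211→82.3 °C: -190.48 kJ/kg
condensation at 82.3 °C: -664 kJ/kg
Δh = -190.48 + -664 = -854.48 kJ/kg
Q = ṁ·Δh = 821.8 kg/h × -854.48 kJ/kg = -702210 kJ/h
|Q| = 195.06 kW = 11703 kJ/min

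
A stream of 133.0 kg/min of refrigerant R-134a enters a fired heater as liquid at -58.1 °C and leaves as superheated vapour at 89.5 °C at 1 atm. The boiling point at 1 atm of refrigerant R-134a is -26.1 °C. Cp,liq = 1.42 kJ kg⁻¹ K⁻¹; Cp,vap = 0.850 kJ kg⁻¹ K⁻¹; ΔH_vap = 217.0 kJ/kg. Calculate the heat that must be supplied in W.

Q = 800000 W

liquid -58.1→-26.1 °C: 45.44 kJ/kg
vaporisation at -26.1 °C: 217 kJ/kg
vapour -26.1→89.5 °C: 98.26 kJ/kg
Δh = 45.44 + 217 + 98.26 = 360.7 kJ/kg
Q = ṁ·Δh = 133.0 kg/min × 360.7 kJ/kg = 47973 kJ/min
|Q| = 799.55 kW = 799550 W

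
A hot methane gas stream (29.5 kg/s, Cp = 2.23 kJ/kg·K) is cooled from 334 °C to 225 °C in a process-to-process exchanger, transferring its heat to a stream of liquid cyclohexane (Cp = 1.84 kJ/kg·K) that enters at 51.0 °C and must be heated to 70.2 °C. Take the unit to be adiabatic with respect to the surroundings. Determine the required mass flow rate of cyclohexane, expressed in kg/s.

Heat released by hot stream: Q = 29.5 × 2.23 × (334 − 225) = 7170.6 kJ/s
Energy balance on cold side (adiabatic exchanger): Q = ṁ_c·Cp_c·(T_c,out − T_c,in)
ṁ_c = 7170.6 / [1.84 × (70.2 − 51.0)] = 202.97 kg/s

ṁ_c = 203 kg/s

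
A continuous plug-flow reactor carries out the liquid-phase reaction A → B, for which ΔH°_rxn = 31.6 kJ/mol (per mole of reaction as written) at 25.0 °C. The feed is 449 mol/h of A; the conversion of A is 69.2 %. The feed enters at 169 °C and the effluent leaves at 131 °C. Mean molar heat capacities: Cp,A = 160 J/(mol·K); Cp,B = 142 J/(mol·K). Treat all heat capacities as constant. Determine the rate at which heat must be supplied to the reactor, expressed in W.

Q_in = 1800 W

Extent of reaction ξ = 0.692 × 449 = 310.71 mol/h
Reaction term: ξ·ΔH°_rxn = 310.71 × 31.6 = 9818.4 kJ/h
Sensible, feed 169→25 °C: -10345 kJ/h
Outlet flows (mol/h): A 138.29, B 310.71
Sensible, products 25→131 °C: 7022.2 kJ/h
Q = ΔH = 6495.6 kJ/h = 1.8043 kW
Heat supplied = 1804.3 W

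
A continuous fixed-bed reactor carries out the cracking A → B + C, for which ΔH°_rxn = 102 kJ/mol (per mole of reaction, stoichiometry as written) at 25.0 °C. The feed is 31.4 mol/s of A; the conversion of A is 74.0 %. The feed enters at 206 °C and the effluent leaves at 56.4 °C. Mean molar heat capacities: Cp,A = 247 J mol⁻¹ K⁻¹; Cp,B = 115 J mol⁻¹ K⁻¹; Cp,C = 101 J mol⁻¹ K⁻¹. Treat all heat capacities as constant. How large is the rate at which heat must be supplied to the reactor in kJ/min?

Q_in = 71200 kJ/min

Extent of reaction ξ = 0.740 × 31.4 = 23.236 mol/s
Reaction term: ξ·ΔH°_rxn = 23.236 × 102 = 2370.1 kJ/s
Sensible, feed 206→25 °C: -1403.8 kJ/s
Outlet flows (mol/s): A 8.164, B 23.236, C 23.236
Sensible, products 25→56.4 °C: 220.91 kJ/s
Q = ΔH = 1187.2 kJ/s = 1187.2 kW
Heat supplied = 71231 kJ/min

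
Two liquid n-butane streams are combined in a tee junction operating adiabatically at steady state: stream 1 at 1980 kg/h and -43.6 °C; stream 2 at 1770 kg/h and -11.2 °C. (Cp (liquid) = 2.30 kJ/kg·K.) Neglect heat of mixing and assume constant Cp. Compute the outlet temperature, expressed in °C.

Adiabatic, steady state ⇒ Σ ṁᵢCp,ᵢ(T_out − Tᵢ) = 0
Σ ṁᵢCp,ᵢTᵢ = 1980×2.30×-43.6 + 1770×2.30×-11.2 = -244150
Σ ṁᵢCp,ᵢ = 1980×2.30 + 1770×2.30 = 8625
T_out = -244150 / 8625 = -28.307 °C

T_out = -28.3 °C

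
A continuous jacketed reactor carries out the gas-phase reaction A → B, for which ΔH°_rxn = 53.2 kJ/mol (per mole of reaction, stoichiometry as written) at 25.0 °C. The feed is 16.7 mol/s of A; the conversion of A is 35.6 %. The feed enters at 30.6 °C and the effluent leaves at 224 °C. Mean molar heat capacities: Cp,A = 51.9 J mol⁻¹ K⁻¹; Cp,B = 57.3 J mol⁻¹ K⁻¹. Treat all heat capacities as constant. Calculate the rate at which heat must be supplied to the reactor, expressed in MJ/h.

Extent of reaction ξ = 0.356 × 16.7 = 5.9452 mol/s
Reaction term: ξ·ΔH°_rxn = 5.9452 × 53.2 = 316.28 kJ/s
Sensible, feed 30.6→25 °C: -4.8537 kJ/s
Outlet flows (mol/s): A 10.755, B 5.9452
Sensible, products 25→224 °C: 178.87 kJ/s
Q = ΔH = 490.3 kJ/s = 490.3 kW
Heat supplied = 1765.1 MJ/h

Q_in = 1770 MJ/h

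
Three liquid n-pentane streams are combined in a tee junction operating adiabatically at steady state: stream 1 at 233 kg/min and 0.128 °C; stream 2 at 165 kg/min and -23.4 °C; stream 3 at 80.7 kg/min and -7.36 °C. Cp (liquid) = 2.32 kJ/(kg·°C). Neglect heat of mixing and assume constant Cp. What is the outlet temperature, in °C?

T_out = -9.24 °C

Adiabatic, steady state ⇒ Σ ṁᵢCp,ᵢ(T_out − Tᵢ) = 0
Σ ṁᵢCp,ᵢTᵢ = 233×2.32×0.128 + 165×2.32×-23.4 + 80.7×2.32×-7.36 = -10266
Σ ṁᵢCp,ᵢ = 233×2.32 + 165×2.32 + 80.7×2.32 = 1110.6
T_out = -10266 / 1110.6 = -9.2441 °C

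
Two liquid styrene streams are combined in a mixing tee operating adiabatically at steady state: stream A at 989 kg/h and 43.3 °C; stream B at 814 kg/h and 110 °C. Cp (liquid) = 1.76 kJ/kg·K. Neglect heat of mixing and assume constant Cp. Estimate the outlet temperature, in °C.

Energy balance with Q = 0: Σ ṁᵢCp,ᵢ(T_out − Tᵢ) = 0
Σ ṁᵢCp,ᵢTᵢ = 989×1.76×43.3 + 814×1.76×110 = 232960
Σ ṁᵢCp,ᵢ = 989×1.76 + 814×1.76 = 3173.3
T_out = 232960 / 3173.3 = 73.413 °C

T_out = 73.4 °C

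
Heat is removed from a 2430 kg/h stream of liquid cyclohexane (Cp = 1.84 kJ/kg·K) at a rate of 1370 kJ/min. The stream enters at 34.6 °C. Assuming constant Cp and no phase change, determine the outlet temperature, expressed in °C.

T_out = 16.2 °C

Q = 1370 kJ/min = 82200 kJ/h
ΔT = Q/(ṁ·Cp) = 82200/(2430×1.84) = 18.384 K
T_out = 34.6 − 18.384 = 16.216 °C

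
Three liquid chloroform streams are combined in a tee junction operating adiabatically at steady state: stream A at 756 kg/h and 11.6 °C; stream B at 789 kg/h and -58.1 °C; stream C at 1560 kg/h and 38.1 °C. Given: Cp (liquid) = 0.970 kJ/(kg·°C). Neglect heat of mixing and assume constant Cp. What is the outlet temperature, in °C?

T_out = 7.20 °C

Adiabatic, steady state ⇒ Σ ṁᵢCp,ᵢ(T_out − Tᵢ) = 0
T_out = Σ ṁᵢCp,ᵢTᵢ / Σ ṁᵢCp,ᵢ
      = 21694 / 3011.8 = 7.2028 °C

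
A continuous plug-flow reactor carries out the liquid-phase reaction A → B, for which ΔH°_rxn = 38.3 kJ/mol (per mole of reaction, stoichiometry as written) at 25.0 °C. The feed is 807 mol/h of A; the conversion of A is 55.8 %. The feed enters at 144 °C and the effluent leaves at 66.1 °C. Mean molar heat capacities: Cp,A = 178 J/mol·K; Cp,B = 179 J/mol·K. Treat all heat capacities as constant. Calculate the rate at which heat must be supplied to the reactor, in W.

Q_in = 1690 W

Extent of reaction ξ = 0.558 × 807 = 450.31 mol/h
Reaction term: ξ·ΔH°_rxn = 450.31 × 38.3 = 17247 kJ/h
Sensible, feed 144→25 °C: -17094 kJ/h
Outlet flows (mol/h): A 356.69, B 450.31
Sensible, products 25→66.1 °C: 5922.4 kJ/h
Q = ΔH = 6075.2 kJ/h = 1.6876 kW
Heat supplied = 1687.6 W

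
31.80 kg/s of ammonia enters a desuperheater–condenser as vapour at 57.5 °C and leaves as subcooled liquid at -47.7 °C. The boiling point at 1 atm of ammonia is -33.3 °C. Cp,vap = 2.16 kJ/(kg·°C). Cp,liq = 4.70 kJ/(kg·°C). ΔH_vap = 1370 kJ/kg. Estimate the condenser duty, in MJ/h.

Q_c = 187000 MJ/h

vapour 57.5→-33.3 °C: -196.13 kJ/kg
condensation at -33.3 °C: -1370 kJ/kg
liquid -33.3→-47.7 °C: -67.68 kJ/kg
Δh = -196.13 + -1370 + -67.68 = -1633.8 kJ/kg
Q = ṁ·Δh = 31.80 kg/s × -1633.8 kJ/kg = -51955 kJ/s
|Q| = 51955 kW = 187040 MJ/h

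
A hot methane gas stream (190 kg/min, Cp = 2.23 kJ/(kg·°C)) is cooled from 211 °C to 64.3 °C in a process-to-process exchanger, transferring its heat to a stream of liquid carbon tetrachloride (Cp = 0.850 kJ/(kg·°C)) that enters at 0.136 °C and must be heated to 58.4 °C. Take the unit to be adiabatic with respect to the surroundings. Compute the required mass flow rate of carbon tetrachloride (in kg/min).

ṁ_c = 1260 kg/min

Heat released by hot stream: Q = 190 × 2.23 × (211 − 64.3) = 62157 kJ/min
Energy balance on cold side (adiabatic exchanger): Q = ṁ_c·Cp_c·(T_c,out − T_c,in)
ṁ_c = 62157 / [0.850 × (58.4 − 0.136)] = 1255.1 kg/min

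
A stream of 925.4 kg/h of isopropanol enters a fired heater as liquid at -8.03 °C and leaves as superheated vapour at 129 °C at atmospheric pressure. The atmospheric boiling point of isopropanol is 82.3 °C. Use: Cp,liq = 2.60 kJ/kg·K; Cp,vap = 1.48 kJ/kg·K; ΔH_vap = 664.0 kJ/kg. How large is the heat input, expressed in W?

Q = 249000 W

liquid -8.03→82.3 °C: 234.86 kJ/kg
vaporisation at 82.3 °C: 664 kJ/kg
vapour 82.3→129 °C: 69.116 kJ/kg
Δh = 234.86 + 664 + 69.116 = 967.97 kJ/kg
Q = ṁ·Δh = 925.4 kg/h × 967.97 kJ/kg = 895760 kJ/h
|Q| = 248.82 kW = 248820 W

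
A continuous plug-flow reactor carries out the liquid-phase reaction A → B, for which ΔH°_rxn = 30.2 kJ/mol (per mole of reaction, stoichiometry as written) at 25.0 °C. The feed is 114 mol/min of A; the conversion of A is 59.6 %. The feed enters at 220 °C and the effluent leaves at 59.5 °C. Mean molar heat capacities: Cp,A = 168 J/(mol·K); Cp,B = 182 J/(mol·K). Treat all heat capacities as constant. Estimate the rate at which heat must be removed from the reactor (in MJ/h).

Q_out = 59.4 MJ/h

Extent of reaction ξ = 0.596 × 114 = 67.944 mol/min
Reaction term: ξ·ΔH°_rxn = 67.944 × 30.2 = 2051.9 kJ/min
Sensible, feed 220→25 °C: -3734.6 kJ/min
Outlet flows (mol/min): A 46.056, B 67.944
Sensible, products 25→59.5 °C: 693.56 kJ/min
Q = ΔH = -989.17 kJ/min = -16.486 kW
Heat removed = 59.35 MJ/h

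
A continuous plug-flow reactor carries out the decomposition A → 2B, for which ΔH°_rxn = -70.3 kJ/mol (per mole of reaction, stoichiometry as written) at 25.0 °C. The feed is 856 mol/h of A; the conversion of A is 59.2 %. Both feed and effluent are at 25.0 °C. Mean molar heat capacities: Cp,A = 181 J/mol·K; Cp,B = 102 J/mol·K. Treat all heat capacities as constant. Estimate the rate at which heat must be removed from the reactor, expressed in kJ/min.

Q_out = 594 kJ/min

Extent of reaction ξ = 0.592 × 856 = 506.75 mol/h
Reaction term: ξ·ΔH°_rxn = 506.75 × -70.3 = -35625 kJ/h
Q = ΔH = -35625 kJ/h = -9.8957 kW
Heat removed = 593.74 kJ/min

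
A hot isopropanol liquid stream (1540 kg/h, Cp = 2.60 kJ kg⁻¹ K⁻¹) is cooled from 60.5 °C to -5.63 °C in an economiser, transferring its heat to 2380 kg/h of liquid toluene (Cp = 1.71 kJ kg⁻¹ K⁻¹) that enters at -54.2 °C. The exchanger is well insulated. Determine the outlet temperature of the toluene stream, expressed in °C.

T_c,out = 10.9 °C

Heat released by hot stream: Q = 1540 × 2.60 × (60.5 − -5.63) = 264780 kJ/h
Energy balance on cold side (adiabatic exchanger): Q = ṁ_c·Cp_c·(T_c,out − T_c,in)
T_c,out = -54.2 + 264780/(2380 × 1.71) = 10.861 °C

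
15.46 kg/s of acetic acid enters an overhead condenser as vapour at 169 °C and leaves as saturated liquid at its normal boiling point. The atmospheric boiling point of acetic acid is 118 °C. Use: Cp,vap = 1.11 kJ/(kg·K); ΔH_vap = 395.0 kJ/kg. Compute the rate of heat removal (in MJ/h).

vapour 169→118 °C: -56.61 kJ/kg
condensation at 118 °C: -395 kJ/kg
Δh = -56.61 + -395 = -451.61 kJ/kg
Q = ṁ·Δh = 15.46 kg/s × -451.61 kJ/kg = -6981.9 kJ/s
|Q| = 6981.9 kW = 25135 MJ/h

Q_c = 25100 MJ/h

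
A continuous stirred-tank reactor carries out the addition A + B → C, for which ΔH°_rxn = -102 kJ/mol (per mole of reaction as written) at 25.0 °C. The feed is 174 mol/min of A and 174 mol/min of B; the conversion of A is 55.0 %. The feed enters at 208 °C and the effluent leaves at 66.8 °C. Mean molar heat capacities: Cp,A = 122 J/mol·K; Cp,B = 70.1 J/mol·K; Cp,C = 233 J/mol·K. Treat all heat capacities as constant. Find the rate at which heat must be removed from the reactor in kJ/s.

Q_out = 239 kJ/s

Extent of reaction ξ = 0.550 × 174 = 95.7 mol/min
Reaction term: ξ·ΔH°_rxn = 95.7 × -102 = -9761.4 kJ/min
Sensible, feed 208→25 °C: -6116.8 kJ/min
Outlet flows (mol/min): A 78.3, B 78.3, C 95.7
Sensible, products 25→66.8 °C: 1560.8 kJ/min
Q = ΔH = -14317 kJ/min = -238.62 kW
Heat removed = 238.62 kJ/s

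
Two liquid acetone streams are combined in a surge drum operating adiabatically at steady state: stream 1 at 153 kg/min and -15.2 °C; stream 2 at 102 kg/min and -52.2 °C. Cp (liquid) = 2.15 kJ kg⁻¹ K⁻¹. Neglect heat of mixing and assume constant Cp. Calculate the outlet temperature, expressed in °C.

Energy balance with Q = 0: Σ ṁᵢCp,ᵢ(T_out − Tᵢ) = 0
T_out = Σ ṁᵢCp,ᵢTᵢ / Σ ṁᵢCp,ᵢ
      = -16448 / 548.25 = -30 °C

T_out = -30.0 °C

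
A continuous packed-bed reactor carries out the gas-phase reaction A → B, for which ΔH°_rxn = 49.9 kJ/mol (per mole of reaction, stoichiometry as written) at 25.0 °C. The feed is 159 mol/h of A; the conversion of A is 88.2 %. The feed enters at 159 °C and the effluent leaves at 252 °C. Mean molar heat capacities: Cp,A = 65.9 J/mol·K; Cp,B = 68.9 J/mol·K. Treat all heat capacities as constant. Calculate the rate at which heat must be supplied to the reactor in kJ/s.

Q_in = 2.24 kJ/s

Extent of reaction ξ = 0.882 × 159 = 140.24 mol/h
Reaction term: ξ·ΔH°_rxn = 140.24 × 49.9 = 6997.9 kJ/h
Sensible, feed 159→25 °C: -1404.1 kJ/h
Outlet flows (mol/h): A 18.762, B 140.24
Sensible, products 25→252 °C: 2474 kJ/h
Q = ΔH = 8067.8 kJ/h = 2.2411 kW
Heat supplied = 2.2411 kJ/s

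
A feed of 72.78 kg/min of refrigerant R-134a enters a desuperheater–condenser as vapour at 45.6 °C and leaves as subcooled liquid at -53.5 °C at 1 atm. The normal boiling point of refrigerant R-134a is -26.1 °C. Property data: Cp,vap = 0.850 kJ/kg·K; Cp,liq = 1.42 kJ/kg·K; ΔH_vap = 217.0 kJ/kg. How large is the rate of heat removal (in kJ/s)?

vapour 45.6→-26.1 °C: -60.945 kJ/kg
condensation at -26.1 °C: -217 kJ/kg
liquid -26.1→-53.5 °C: -38.908 kJ/kg
Δh = -60.945 + -217 + -38.908 = -316.85 kJ/kg
Q = ṁ·Δh = 72.78 kg/min × -316.85 kJ/kg = -23061 kJ/min
|Q| = 384.34 kW

Q_c = 384 kJ/s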